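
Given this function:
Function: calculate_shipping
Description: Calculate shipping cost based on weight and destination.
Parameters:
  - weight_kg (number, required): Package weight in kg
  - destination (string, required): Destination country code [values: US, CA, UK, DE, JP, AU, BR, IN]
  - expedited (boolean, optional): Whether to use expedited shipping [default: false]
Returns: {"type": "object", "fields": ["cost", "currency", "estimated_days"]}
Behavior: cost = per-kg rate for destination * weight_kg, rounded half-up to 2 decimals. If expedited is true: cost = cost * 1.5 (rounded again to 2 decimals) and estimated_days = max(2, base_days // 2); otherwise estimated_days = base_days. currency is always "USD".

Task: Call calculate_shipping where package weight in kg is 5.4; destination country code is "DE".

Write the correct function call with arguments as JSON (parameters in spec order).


Mapping each described value to its parameter name:
  'Package weight in kg' -> weight_kg = 5.4
  'Destination country code' -> destination = "DE"
calculate_shipping({"weight_kg": 5.4, "destination": "DE"})


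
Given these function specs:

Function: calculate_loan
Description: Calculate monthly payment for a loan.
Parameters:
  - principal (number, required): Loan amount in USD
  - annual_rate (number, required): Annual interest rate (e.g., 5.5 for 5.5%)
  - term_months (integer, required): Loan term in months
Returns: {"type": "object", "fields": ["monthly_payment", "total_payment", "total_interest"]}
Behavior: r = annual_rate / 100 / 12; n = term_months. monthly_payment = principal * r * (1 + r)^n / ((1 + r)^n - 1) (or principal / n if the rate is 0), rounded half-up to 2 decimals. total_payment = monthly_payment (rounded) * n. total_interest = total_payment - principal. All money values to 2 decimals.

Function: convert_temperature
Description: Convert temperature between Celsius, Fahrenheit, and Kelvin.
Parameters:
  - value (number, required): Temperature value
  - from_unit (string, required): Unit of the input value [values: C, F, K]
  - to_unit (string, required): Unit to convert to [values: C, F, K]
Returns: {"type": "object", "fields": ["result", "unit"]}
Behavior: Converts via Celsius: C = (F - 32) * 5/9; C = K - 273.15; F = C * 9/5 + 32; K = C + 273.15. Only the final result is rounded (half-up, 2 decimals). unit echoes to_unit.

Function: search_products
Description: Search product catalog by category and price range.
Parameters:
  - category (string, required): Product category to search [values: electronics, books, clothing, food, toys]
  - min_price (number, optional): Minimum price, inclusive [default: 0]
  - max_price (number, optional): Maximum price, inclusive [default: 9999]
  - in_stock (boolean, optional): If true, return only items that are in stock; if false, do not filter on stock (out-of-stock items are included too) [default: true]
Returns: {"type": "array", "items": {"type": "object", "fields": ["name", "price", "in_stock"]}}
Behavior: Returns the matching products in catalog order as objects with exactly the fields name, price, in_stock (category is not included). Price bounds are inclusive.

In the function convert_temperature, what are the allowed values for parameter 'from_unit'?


The convert_temperature spec declares:
  - from_unit (string, required): Unit of the input value [values: C, F, K]
Allowed values:
C, F, K


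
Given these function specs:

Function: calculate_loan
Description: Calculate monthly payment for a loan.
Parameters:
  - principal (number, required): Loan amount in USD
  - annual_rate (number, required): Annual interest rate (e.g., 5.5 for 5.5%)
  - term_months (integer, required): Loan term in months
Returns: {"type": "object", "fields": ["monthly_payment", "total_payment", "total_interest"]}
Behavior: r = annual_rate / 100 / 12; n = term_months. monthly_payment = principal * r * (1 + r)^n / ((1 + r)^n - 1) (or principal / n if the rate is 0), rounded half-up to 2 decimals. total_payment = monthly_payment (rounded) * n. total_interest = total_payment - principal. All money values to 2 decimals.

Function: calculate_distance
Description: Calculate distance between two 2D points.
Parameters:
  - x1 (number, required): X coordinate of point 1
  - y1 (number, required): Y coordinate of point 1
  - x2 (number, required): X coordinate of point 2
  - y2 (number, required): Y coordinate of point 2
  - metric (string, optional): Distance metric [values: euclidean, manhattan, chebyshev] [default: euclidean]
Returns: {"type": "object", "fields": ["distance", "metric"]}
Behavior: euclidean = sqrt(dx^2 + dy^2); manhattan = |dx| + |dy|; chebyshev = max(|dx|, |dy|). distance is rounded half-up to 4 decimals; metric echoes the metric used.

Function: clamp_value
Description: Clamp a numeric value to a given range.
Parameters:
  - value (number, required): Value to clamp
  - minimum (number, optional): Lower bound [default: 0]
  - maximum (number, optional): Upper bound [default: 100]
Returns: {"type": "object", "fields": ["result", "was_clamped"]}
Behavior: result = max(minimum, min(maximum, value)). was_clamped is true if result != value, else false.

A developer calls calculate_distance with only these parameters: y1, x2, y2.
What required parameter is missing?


Required parameters: x1, y1, x2, y2
Provided: y1, x2, y2
Missing: x1
x1


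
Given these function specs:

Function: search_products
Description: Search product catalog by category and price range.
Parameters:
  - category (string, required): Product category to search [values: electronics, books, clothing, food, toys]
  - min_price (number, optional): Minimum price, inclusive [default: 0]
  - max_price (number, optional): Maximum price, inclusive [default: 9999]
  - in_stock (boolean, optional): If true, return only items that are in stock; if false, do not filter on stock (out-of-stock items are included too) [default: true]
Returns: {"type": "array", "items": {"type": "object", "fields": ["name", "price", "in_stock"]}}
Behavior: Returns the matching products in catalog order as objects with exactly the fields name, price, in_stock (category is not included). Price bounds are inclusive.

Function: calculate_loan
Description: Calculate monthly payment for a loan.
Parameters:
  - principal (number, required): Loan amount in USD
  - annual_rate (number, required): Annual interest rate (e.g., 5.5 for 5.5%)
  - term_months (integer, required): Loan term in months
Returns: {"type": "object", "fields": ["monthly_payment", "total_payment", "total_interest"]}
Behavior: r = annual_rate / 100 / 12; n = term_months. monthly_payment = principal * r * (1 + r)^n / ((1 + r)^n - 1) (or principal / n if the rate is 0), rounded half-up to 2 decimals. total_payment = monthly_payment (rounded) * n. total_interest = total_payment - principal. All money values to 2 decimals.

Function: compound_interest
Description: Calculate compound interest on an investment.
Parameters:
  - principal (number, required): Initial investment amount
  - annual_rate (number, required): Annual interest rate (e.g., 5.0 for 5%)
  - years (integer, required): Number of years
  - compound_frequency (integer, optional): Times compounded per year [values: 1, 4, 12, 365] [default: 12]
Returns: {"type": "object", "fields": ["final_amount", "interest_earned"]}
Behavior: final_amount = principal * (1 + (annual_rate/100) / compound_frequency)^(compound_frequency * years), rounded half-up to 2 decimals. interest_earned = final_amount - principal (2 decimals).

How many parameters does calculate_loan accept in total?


Parameters of calculate_loan: principal (required), annual_rate (required), term_months (required)
Total:
3


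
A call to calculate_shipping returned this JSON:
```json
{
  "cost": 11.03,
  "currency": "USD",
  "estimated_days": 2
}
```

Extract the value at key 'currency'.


USD


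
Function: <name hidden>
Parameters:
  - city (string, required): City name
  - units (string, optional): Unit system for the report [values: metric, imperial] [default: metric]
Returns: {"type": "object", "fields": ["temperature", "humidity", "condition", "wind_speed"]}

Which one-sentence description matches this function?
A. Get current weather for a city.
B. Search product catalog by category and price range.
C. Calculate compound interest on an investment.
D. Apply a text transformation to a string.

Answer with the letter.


Parameters city, units and return ["temperature", "humidity", "condition", "wind_speed"] fit: Get current weather for a city.
A


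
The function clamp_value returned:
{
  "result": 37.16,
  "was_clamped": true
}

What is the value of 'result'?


37.16


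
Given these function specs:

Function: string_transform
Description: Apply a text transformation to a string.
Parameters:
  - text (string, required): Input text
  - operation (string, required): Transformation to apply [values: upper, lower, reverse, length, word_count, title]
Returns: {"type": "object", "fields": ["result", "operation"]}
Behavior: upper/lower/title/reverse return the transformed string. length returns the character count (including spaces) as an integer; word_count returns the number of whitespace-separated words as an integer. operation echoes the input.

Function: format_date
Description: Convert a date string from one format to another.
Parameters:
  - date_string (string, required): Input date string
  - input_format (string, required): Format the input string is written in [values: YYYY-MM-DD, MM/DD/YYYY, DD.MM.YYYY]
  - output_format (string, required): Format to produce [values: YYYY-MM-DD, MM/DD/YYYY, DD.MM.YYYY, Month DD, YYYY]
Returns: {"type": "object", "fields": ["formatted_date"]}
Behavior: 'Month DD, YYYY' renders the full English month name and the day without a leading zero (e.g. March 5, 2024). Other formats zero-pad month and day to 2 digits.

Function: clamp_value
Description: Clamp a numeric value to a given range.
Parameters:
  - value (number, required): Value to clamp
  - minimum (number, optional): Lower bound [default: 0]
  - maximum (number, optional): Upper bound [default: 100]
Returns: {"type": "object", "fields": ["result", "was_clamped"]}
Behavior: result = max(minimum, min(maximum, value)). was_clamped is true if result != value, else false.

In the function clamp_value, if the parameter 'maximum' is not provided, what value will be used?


The clamp_value spec declares:
  - maximum (number, optional): Upper bound [default: 100]
Default:
100


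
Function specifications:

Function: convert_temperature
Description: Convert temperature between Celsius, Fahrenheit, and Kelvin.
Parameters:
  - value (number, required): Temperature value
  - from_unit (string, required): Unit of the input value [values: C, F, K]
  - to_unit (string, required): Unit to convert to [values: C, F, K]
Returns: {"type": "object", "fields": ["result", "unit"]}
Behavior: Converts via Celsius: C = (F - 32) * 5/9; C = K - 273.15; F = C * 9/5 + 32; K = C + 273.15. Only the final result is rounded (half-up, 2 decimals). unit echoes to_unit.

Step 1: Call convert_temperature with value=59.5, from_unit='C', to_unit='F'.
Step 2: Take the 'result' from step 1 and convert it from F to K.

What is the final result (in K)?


Step 1: convert_temperature(value=59.5, from_unit=C, to_unit=F)
  Input already in C: 59.5
  To F: 59.5 * 9/5 + 32 = 139.1
  Round to 2 decimals: 139.1
  -> result = 139.1 F
Step 2: convert_temperature(value=139.1, from_unit=F, to_unit=K)
  To C: (139.1 - 32) * 5/9 = 59.5
  To K: 59.5 + 273.15 = 332.65
  Round to 2 decimals: 332.65
  -> result = 332.65 K
332.65 K


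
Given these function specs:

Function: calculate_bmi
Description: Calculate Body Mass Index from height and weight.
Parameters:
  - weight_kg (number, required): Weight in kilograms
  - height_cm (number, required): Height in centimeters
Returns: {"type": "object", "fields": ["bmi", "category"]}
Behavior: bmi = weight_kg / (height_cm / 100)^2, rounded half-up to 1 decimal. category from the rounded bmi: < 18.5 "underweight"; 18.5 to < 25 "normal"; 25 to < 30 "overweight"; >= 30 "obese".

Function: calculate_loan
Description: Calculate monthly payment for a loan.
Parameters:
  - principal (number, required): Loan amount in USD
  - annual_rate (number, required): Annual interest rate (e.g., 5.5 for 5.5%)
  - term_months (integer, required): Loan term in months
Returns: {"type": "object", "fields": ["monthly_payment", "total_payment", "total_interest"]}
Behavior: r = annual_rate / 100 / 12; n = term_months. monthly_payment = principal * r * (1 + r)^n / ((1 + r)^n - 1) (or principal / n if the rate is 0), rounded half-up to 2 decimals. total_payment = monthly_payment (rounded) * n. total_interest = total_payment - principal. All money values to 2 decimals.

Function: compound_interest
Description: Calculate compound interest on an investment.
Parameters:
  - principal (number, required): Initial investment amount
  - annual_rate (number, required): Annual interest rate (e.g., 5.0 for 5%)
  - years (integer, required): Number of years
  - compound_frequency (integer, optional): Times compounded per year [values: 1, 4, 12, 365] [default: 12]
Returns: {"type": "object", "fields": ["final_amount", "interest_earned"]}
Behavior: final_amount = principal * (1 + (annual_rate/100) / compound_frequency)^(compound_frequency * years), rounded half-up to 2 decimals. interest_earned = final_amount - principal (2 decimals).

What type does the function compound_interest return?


The compound_interest spec declares Returns: {"type": "object", "fields": ["final_amount", "interest_earned"]}
Type:
object


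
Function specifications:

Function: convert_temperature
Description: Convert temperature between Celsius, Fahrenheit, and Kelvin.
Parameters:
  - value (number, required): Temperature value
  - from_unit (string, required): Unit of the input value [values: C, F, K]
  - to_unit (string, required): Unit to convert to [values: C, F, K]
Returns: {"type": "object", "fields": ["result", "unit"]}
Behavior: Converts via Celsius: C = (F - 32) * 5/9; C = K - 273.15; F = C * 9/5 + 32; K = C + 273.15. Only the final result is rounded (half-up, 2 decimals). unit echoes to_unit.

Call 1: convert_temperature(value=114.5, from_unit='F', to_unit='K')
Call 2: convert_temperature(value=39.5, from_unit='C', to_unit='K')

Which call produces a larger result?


Call 1:
  To C: (114.5 - 32) * 5/9 = 45.833333
  To K: 45.833333 + 273.15 = 318.983333
  Round to 2 decimals: 318.98
  -> 318.98 K
Call 2:
  Input already in C: 39.5
  To K: 39.5 + 273.15 = 312.65
  Round to 2 decimals: 312.65
  -> 312.65 K
Call 1 (318.98 K)


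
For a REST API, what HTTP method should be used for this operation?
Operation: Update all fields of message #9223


GET = read, POST = create, PUT = update/replace, DELETE = remove
This operation is an update/replace.
PUT


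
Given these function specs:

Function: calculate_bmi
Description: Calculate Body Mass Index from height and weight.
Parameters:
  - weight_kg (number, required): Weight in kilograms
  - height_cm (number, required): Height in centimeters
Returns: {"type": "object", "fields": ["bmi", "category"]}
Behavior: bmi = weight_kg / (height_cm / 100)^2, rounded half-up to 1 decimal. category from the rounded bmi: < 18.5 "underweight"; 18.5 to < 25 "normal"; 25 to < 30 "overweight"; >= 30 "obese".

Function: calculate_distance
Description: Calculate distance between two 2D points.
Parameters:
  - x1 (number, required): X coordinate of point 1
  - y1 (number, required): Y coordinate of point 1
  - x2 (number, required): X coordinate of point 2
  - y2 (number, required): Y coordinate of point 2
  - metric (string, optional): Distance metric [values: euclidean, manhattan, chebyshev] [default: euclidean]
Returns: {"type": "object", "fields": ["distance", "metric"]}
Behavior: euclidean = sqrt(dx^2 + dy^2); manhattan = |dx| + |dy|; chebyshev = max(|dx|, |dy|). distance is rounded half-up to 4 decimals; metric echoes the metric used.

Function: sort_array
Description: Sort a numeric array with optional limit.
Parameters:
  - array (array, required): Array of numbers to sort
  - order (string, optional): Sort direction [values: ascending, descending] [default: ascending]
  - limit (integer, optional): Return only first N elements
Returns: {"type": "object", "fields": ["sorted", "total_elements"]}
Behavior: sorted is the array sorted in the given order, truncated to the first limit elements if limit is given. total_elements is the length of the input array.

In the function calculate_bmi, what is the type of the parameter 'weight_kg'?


The calculate_bmi spec declares:
  - weight_kg (number, required): Weight in kilograms
Type:
number


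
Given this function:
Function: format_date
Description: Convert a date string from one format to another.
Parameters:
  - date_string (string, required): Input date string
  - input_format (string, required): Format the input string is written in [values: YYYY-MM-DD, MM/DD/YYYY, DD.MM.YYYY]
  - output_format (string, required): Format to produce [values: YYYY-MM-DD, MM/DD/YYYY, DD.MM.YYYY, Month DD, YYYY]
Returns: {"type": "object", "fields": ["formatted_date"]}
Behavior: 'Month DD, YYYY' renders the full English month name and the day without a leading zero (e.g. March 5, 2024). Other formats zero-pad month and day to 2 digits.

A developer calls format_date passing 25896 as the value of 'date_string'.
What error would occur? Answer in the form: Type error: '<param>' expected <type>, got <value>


Spec: 'date_string' is declared as string; 25896 is an integer.
Type error: 'date_string' expected string, got 25896


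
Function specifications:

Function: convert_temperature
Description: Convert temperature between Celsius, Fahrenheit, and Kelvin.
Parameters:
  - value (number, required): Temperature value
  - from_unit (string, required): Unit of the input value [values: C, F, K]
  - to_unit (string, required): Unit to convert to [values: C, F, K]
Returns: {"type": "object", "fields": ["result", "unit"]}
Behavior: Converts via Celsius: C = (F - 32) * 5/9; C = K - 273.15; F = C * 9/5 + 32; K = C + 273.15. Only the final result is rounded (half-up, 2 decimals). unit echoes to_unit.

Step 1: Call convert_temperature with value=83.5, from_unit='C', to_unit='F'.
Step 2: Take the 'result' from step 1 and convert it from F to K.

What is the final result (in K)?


Step 1: convert_temperature(value=83.5, from_unit=C, to_unit=F)
  Input already in C: 83.5
  To F: 83.5 * 9/5 + 32 = 182.3
  Round to 2 decimals: 182.3
  -> result = 182.3 F
Step 2: convert_temperature(value=182.3, from_unit=F, to_unit=K)
  To C: (182.3 - 32) * 5/9 = 83.5
  To K: 83.5 + 273.15 = 356.65
  Round to 2 decimals: 356.65
  -> result = 356.65 K
356.65 K


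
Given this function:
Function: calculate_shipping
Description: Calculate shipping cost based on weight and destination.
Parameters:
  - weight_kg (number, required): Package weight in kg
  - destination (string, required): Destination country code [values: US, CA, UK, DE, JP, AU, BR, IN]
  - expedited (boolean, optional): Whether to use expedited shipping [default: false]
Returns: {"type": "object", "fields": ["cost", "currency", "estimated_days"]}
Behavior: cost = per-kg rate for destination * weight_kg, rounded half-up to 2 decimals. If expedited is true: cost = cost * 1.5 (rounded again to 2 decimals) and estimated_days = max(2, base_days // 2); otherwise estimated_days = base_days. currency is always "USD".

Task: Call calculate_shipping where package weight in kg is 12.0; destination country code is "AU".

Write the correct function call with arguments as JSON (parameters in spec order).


Mapping each described value to its parameter name:
  'Package weight in kg' -> weight_kg = 12.0
  'Destination country code' -> destination = "AU"
calculate_shipping({"weight_kg": 12.0, "destination": "AU"})


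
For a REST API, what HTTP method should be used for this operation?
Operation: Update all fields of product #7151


GET = read, POST = create, PUT = update/replace, DELETE = remove
This operation is an update/replace.
PUT


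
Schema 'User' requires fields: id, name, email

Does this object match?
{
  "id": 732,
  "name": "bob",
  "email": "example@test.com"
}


Checking required fields... All present.
Valid - all required fields present


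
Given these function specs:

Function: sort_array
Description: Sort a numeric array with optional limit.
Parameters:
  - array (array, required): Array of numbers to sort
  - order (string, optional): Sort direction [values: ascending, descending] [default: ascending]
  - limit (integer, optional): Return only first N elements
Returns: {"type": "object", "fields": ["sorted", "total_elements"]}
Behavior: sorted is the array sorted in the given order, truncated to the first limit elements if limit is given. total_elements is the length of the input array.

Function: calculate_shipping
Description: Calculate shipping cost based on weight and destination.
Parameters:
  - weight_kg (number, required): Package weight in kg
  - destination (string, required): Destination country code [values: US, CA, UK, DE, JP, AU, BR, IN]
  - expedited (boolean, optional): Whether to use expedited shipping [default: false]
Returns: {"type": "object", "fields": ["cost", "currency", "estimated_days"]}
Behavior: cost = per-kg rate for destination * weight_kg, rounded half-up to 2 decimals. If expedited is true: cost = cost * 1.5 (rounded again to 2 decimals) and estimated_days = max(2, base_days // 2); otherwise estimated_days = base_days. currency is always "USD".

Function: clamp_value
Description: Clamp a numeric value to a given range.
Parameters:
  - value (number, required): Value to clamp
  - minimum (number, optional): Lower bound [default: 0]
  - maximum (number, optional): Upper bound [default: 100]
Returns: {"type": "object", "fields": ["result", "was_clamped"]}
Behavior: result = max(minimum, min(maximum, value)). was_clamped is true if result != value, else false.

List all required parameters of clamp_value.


Parameters of clamp_value and their required/optional flag:
  value: required
  minimum: optional
  maximum: optional
value


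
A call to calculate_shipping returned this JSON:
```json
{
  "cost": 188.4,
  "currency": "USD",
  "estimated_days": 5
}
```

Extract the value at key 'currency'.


USD


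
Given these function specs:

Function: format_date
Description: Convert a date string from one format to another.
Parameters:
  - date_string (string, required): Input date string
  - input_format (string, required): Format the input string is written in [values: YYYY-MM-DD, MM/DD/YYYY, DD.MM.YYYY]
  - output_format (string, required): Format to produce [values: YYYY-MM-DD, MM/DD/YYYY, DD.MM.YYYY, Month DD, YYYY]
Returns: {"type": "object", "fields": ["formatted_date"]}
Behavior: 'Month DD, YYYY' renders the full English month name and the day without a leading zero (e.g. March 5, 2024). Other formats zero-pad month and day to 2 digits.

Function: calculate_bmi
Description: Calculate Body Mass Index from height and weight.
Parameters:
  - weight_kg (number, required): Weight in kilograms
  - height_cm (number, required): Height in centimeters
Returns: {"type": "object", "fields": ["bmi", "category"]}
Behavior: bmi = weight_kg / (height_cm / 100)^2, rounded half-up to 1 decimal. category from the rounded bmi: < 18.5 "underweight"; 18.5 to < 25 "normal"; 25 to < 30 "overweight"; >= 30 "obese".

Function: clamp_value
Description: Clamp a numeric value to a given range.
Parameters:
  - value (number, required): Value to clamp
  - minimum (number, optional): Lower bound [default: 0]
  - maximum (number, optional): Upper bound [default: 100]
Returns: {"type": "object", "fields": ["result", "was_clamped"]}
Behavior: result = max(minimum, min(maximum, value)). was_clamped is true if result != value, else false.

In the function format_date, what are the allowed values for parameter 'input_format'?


The format_date spec declares:
  - input_format (string, required): Format the input string is written in [values: YYYY-MM-DD, MM/DD/YYYY, DD.MM.YYYY]
Allowed values:
YYYY-MM-DD, MM/DD/YYYY, DD.MM.YYYY


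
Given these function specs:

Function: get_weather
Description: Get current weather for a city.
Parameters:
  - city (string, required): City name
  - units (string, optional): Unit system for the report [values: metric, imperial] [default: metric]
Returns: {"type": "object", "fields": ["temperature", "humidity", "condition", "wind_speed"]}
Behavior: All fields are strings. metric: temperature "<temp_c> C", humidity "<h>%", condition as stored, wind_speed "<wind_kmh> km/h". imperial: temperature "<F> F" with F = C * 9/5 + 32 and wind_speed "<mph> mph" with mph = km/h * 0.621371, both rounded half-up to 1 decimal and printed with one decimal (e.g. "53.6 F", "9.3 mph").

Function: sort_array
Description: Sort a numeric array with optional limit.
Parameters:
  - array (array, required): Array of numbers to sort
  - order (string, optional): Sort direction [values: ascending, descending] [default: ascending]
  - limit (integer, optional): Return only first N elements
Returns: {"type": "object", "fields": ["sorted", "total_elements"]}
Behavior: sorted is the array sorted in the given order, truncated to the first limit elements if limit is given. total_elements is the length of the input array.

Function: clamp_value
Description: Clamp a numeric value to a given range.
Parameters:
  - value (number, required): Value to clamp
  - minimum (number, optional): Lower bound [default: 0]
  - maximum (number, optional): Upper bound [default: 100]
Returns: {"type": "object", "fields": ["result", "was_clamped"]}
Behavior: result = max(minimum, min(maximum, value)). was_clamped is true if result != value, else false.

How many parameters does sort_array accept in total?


Parameters of sort_array: array (required), order (optional), limit (optional)
Total:
3


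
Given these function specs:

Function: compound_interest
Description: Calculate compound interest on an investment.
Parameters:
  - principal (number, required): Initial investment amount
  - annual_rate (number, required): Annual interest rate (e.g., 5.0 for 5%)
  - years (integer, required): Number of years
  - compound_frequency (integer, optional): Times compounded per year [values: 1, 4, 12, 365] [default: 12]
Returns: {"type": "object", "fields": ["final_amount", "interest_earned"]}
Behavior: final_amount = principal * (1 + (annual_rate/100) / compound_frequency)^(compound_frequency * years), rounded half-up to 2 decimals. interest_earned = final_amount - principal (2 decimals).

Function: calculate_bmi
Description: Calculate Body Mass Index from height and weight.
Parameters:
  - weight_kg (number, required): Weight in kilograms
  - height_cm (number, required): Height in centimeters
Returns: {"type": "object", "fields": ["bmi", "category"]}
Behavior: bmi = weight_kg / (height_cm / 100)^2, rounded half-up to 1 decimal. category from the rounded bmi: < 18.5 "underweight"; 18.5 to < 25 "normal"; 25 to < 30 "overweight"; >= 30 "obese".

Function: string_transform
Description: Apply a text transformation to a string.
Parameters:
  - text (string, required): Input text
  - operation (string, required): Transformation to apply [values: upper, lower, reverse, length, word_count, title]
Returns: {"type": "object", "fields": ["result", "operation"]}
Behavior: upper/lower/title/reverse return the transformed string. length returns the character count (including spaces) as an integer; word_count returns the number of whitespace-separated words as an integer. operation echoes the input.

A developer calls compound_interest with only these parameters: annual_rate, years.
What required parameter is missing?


Required parameters: principal, annual_rate, years
Provided: annual_rate, years
Missing: principal
principal


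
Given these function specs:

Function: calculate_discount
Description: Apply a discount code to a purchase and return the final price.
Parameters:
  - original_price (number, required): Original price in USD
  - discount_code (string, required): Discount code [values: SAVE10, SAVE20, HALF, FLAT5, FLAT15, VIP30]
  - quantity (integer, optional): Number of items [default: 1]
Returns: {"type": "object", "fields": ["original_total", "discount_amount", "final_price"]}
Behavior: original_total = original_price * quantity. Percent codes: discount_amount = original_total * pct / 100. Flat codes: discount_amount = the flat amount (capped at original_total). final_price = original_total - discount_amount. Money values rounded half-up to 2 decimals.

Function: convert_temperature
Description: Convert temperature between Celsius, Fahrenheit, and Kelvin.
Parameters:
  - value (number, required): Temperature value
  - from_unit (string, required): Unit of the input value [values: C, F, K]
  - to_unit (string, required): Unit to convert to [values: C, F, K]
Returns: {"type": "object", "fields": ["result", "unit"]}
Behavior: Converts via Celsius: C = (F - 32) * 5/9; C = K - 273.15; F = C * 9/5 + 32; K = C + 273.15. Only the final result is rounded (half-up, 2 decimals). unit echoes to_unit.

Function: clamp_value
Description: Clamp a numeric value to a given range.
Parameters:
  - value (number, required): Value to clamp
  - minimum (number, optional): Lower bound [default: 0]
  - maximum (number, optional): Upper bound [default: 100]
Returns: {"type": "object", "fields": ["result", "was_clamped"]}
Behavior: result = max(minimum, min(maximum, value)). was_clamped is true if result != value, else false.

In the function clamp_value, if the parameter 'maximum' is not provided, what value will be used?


The clamp_value spec declares:
  - maximum (number, optional): Upper bound [default: 100]
Default:
100


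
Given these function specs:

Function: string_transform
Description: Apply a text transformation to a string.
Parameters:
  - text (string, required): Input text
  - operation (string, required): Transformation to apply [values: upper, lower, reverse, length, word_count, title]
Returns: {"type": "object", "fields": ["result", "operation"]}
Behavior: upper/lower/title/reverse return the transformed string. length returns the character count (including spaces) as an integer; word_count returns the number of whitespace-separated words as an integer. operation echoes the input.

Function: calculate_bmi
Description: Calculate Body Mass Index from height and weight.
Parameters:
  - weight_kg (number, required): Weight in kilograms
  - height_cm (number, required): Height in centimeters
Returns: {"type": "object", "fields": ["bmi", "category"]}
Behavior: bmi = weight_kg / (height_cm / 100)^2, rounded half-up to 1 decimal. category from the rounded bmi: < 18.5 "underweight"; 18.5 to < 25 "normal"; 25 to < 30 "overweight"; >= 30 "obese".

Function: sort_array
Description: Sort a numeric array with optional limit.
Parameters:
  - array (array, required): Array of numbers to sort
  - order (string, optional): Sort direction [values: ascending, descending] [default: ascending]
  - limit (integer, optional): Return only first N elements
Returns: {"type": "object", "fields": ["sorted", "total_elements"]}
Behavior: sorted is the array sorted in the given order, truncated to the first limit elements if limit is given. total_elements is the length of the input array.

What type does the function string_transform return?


The string_transform spec declares Returns: {"type": "object", "fields": ["result", "operation"]}
Type:
object


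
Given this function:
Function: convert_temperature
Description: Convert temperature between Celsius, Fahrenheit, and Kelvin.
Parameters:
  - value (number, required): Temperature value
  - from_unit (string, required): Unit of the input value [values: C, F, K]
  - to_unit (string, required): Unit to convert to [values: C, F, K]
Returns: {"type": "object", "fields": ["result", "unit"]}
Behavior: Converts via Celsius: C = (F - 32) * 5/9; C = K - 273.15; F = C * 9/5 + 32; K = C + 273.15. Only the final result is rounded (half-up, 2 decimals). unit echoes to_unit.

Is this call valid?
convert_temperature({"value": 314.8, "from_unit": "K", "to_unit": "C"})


Checking all required parameters present and types match... All valid.
Valid


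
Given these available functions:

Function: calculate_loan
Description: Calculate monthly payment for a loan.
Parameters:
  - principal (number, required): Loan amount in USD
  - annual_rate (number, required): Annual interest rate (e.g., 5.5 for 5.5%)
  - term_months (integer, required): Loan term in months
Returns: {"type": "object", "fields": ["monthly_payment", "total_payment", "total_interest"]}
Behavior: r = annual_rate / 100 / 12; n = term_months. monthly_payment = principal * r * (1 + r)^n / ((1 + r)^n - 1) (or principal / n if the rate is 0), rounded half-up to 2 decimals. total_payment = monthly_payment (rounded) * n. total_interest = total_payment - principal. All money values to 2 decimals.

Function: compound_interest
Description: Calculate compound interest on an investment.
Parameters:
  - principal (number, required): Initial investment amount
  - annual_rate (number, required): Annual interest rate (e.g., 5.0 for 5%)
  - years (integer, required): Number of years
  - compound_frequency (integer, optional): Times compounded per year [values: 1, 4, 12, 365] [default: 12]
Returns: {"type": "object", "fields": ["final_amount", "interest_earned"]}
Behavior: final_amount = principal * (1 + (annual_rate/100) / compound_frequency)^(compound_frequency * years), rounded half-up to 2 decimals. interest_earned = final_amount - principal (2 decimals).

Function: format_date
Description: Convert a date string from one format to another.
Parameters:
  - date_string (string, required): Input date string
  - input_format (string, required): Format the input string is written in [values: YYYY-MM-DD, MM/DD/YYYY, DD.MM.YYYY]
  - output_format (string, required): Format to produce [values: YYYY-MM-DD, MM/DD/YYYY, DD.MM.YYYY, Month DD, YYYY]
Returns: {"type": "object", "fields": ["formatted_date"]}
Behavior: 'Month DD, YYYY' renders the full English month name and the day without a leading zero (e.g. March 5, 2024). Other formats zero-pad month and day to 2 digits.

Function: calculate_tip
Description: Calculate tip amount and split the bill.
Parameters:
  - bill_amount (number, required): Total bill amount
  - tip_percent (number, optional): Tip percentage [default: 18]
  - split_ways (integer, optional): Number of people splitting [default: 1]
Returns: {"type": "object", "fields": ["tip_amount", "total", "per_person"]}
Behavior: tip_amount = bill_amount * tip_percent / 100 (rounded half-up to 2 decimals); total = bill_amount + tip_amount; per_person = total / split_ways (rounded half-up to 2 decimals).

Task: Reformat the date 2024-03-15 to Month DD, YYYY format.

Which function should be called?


The task needs a function whose description is: Convert a date string from one format to another.
format_date


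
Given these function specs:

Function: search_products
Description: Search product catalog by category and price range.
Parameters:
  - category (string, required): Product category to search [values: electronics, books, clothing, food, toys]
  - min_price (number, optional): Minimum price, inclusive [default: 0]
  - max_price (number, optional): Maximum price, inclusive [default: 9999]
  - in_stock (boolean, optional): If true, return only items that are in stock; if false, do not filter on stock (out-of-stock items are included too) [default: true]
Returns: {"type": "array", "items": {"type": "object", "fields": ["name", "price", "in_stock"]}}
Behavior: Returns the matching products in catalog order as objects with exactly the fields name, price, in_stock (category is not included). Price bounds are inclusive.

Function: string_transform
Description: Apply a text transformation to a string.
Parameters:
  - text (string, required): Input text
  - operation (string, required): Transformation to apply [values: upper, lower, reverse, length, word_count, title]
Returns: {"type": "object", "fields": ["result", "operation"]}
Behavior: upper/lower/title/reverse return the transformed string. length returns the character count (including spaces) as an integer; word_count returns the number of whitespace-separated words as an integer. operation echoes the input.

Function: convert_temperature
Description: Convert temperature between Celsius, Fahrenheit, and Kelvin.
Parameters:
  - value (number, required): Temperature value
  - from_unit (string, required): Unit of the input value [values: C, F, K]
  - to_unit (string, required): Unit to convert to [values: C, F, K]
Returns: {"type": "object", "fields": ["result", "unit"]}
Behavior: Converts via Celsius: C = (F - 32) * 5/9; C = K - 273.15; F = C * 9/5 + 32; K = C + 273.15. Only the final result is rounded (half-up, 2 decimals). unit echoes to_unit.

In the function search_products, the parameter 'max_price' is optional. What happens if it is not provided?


The search_products spec declares:
  - max_price (number, optional): Maximum price, inclusive [default: 9999]
It defaults to 9999


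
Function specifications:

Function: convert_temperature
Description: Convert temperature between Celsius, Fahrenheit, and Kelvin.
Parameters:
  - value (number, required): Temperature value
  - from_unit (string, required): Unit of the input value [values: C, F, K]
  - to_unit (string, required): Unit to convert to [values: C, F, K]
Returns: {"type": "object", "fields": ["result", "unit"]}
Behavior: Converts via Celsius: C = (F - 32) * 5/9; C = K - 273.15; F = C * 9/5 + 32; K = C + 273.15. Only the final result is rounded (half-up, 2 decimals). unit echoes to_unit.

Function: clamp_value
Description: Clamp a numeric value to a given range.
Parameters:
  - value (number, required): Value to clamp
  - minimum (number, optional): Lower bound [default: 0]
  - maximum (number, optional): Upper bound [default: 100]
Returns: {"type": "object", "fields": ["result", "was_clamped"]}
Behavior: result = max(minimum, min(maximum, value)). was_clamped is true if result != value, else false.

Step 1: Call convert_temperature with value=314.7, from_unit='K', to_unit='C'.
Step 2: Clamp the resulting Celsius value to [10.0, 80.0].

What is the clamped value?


Step 1: convert_temperature(value=314.7, from_unit=K, to_unit=C)
  To C: 314.7 - 273.15 = 41.55
  Target is C: 41.55
  Round to 2 decimals: 41.55
  -> result = 41.55 C
Step 2: clamp_value(value=41.55, minimum=10.0, maximum=80.0)
  result = max(10.0, min(80.0, 41.55)) = max(10.0, 41.55) = 41.55
  was_clamped = (41.55 != 41.55) = false
  -> result = 41.55
41.55


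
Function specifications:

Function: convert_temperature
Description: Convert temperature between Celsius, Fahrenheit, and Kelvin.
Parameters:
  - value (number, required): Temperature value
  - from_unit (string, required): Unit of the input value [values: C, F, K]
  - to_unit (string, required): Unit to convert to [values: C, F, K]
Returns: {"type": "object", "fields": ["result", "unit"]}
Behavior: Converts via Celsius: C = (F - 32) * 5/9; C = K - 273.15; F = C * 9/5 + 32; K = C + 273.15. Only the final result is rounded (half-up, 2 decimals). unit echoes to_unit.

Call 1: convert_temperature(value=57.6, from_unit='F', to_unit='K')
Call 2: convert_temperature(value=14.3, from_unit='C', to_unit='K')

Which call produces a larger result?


Call 1:
  To C: (57.6 - 32) * 5/9 = 14.222222
  To K: 14.222222 + 273.15 = 287.372222
  Round to 2 decimals: 287.37
  -> 287.37 K
Call 2:
  Input already in C: 14.3
  To K: 14.3 + 273.15 = 287.45
  Round to 2 decimals: 287.45
  -> 287.45 K
Call 2 (287.45 K)


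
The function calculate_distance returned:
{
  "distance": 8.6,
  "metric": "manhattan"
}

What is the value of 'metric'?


manhattan


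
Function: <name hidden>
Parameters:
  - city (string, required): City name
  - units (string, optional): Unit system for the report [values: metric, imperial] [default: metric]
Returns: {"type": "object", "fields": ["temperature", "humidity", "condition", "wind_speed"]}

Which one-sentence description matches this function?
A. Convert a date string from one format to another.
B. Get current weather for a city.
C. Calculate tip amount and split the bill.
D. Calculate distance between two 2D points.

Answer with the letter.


Parameters city, units and return ["temperature", "humidity", "condition", "wind_speed"] fit: Get current weather for a city.
B
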